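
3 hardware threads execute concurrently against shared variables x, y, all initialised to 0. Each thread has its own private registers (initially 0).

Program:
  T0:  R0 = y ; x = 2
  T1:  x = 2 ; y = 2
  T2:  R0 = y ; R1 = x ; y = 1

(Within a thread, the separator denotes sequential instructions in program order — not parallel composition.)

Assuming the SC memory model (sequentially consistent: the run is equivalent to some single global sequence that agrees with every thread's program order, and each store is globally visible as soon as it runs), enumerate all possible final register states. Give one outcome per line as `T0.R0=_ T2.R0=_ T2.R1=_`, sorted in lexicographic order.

outcome vector order: (T0.R0,T2.R0,T2.R1)
|SC outcomes| = 9

T0.R0=0 T2.R0=0 T2.R1=0
T0.R0=0 T2.R0=0 T2.R1=2
T0.R0=0 T2.R0=2 T2.R1=2
T0.R0=1 T2.R0=0 T2.R1=0
T0.R0=1 T2.R0=0 T2.R1=2
T0.R0=1 T2.R0=2 T2.R1=2
T0.R0=2 T2.R0=0 T2.R1=0
T0.R0=2 T2.R0=0 T2.R1=2
T0.R0=2 T2.R0=2 T2.R1=2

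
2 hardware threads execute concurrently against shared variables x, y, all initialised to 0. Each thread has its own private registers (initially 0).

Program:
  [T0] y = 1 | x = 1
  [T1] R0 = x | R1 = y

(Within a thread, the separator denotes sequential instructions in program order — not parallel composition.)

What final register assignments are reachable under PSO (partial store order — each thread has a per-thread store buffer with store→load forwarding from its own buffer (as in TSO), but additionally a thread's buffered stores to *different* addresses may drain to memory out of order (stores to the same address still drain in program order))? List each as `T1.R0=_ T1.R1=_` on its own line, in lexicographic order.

outcome vector order: (T1.R0,T1.R1)
|PSO outcomes| = 4

T1.R0=0 T1.R1=0
T1.R0=0 T1.R1=1
T1.R0=1 T1.R1=0
T1.R0=1 T1.R1=1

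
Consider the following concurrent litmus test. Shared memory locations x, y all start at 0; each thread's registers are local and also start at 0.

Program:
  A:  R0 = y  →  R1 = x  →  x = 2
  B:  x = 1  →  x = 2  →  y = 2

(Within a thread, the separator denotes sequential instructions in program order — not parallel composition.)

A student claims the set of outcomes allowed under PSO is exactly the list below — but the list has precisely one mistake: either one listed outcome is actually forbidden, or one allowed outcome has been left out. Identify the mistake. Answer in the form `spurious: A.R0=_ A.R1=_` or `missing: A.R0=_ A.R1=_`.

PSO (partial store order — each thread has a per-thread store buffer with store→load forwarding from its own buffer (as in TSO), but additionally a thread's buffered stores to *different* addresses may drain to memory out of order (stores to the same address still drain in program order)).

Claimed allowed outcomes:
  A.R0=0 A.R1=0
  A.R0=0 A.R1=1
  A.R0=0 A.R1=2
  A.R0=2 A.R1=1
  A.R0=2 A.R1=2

missing: A.R0=2 A.R1=0

outcome vector order: (A.R0,A.R1)
PSO (6): (0,0), (0,1), (0,2), (2,0), (2,1), (2,2)
PSO∖claimed = {(2,0)}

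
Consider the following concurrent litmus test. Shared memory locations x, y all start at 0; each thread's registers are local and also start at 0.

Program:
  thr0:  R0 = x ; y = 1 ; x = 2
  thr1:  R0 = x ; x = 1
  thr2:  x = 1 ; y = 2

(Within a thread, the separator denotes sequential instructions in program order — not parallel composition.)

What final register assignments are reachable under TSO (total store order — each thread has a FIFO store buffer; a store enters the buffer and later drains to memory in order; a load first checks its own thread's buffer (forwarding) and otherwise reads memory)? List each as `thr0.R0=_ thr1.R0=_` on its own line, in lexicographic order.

outcome vector order: (thr0.R0,thr1.R0)
|TSO outcomes| = 6

thr0.R0=0 thr1.R0=0
thr0.R0=0 thr1.R0=1
thr0.R0=0 thr1.R0=2
thr0.R0=1 thr1.R0=0
thr0.R0=1 thr1.R0=1
thr0.R0=1 thr1.R0=2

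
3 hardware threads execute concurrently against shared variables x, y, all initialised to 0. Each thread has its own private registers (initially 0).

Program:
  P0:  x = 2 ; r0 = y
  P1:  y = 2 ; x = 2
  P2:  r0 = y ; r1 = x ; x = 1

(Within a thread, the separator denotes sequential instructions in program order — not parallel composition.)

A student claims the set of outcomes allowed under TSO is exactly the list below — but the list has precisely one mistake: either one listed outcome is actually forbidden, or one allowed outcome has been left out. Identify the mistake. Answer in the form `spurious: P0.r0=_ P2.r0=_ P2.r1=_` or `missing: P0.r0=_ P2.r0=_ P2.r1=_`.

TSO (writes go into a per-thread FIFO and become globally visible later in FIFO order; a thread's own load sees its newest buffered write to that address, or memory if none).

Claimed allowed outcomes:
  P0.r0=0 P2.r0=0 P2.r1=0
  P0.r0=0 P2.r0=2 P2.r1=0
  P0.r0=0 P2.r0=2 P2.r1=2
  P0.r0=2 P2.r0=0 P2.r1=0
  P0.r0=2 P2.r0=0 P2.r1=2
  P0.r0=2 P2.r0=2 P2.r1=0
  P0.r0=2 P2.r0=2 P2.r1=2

missing: P0.r0=0 P2.r0=0 P2.r1=2

outcome vector order: (P0.r0,P2.r0,P2.r1)
TSO (8): 000 002 020 022 200 202 220 222
TSO∖claimed = {002}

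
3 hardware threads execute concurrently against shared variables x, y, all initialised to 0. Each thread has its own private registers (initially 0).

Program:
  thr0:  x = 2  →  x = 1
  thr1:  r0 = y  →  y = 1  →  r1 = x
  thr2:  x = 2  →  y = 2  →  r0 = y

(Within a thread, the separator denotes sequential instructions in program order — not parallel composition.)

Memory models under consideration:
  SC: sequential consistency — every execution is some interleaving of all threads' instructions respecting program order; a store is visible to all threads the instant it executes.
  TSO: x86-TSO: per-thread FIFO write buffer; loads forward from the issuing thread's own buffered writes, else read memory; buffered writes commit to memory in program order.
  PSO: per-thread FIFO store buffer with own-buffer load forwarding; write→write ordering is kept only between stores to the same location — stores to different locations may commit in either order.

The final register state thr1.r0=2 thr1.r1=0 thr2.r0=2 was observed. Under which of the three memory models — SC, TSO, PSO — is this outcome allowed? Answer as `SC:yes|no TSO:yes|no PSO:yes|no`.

outcome vector order: (thr1.r0,thr1.r1,thr2.r0)
SC (9): 0/0/2, 0/1/1, 0/1/2, 0/2/1, 0/2/2, 2/1/1, 2/1/2, 2/2/1, 2/2/2
TSO (10): 0/0/1, 0/0/2, 0/1/1, 0/1/2, 0/2/1, 0/2/2, 2/1/1, 2/1/2, 2/2/1, 2/2/2
PSO (12): 0/0/1, 0/0/2, 0/1/1, 0/1/2, 0/2/1, 0/2/2, 2/0/1, 2/0/2, 2/1/1, 2/1/2, 2/2/1, 2/2/2
target 2/0/2 ∈ {PSO}

SC:no TSO:no PSO:yes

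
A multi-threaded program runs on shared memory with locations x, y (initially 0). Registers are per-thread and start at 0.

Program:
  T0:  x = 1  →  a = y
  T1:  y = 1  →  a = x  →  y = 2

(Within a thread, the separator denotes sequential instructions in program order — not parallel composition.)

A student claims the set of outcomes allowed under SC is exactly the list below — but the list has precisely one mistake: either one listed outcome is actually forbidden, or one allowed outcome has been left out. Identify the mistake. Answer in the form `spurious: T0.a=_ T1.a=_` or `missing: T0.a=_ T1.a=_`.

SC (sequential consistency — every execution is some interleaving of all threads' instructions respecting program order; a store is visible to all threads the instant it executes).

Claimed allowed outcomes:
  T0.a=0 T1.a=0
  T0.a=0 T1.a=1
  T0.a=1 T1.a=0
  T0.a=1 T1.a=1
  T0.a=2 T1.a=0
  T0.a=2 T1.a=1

outcome vector order: (T0.a,T1.a)
under SC → 01, 10, 11, 20, 21
claimed∖SC = {00}

spurious: T0.a=0 T1.a=0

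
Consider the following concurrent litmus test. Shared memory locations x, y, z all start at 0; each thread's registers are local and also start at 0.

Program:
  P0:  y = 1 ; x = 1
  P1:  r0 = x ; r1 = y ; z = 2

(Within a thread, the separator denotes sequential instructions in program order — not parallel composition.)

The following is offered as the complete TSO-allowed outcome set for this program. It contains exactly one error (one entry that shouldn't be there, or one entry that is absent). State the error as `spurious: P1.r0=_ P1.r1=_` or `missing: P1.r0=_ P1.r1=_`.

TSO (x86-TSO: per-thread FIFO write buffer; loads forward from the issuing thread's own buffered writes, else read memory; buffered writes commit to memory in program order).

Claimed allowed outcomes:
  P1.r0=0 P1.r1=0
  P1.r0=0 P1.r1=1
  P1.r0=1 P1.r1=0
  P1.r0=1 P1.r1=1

outcome vector order: (P1.r0,P1.r1)
TSO: 3 outcomes — {00 01 11}
claimed∖TSO = {10}

spurious: P1.r0=1 P1.r1=0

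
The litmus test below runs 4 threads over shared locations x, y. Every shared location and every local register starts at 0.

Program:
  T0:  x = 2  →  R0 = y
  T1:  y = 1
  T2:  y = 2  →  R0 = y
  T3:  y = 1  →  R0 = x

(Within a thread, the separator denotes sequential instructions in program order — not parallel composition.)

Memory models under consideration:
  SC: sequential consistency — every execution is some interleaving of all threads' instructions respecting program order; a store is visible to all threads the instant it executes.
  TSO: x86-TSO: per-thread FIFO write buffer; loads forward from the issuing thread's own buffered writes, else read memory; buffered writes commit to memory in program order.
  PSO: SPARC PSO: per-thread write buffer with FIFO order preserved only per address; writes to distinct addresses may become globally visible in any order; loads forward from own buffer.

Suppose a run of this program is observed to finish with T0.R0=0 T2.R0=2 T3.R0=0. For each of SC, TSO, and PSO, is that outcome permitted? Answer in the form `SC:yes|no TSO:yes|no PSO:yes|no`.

outcome vector order: (T0.R0,T2.R0,T3.R0)
SC (10): 0/1/2 0/2/2 1/1/0 1/1/2 1/2/0 1/2/2 2/1/0 2/1/2 2/2/0 2/2/2
TSO (12): 0/1/0 0/1/2 0/2/0 0/2/2 1/1/0 1/1/2 1/2/0 1/2/2 2/1/0 2/1/2 2/2/0 2/2/2
PSO (12): 0/1/0 0/1/2 0/2/0 0/2/2 1/1/0 1/1/2 1/2/0 1/2/2 2/1/0 2/1/2 2/2/0 2/2/2
target 0/2/0 ∈ {TSO,PSO}

SC:no TSO:yes PSO:yes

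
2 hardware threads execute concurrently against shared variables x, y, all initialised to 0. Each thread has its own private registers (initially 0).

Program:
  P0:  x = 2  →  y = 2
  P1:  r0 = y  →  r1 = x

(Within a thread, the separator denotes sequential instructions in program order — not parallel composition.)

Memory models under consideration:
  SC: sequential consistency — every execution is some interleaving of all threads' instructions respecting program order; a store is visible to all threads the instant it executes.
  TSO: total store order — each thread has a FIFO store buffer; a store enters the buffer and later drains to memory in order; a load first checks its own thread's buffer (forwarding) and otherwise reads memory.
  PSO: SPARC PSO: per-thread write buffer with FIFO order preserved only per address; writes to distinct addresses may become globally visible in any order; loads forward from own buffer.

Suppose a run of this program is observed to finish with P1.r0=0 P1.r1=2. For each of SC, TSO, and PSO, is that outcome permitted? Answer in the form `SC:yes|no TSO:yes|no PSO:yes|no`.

outcome vector order: (P1.r0,P1.r1)
[SC] allowed = {0/0, 0/2, 2/2}
[TSO] allowed = {0/0, 0/2, 2/2}
[PSO] allowed = {0/0, 0/2, 2/0, 2/2}
target 0/2 ∈ {SC,TSO,PSO}

SC:yes TSO:yes PSO:yes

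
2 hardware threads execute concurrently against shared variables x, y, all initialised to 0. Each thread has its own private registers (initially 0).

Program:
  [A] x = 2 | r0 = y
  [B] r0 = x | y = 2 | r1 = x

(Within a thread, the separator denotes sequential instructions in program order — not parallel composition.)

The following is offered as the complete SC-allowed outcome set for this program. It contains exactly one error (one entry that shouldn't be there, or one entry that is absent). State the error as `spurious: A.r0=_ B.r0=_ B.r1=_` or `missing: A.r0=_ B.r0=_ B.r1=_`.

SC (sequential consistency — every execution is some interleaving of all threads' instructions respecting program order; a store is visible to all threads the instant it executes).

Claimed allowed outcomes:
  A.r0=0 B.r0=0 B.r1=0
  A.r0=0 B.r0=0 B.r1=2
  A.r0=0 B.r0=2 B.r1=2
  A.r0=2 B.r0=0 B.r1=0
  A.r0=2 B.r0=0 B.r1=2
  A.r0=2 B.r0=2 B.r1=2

outcome vector order: (A.r0,B.r0,B.r1)
SC (5): <0 0 2>; <0 2 2>; <2 0 0>; <2 0 2>; <2 2 2>
claimed∖SC = {<0 0 0>}

spurious: A.r0=0 B.r0=0 B.r1=0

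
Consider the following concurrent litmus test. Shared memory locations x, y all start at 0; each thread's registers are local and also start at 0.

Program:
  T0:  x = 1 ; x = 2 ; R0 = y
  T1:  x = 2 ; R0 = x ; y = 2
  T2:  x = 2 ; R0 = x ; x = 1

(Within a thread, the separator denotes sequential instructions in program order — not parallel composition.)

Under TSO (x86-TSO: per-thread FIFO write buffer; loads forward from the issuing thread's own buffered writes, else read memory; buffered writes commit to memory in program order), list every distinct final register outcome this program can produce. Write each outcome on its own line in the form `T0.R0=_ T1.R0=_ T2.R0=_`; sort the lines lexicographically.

T0.R0=0 T1.R0=1 T2.R0=1
T0.R0=0 T1.R0=1 T2.R0=2
T0.R0=0 T1.R0=2 T2.R0=1
T0.R0=0 T1.R0=2 T2.R0=2
T0.R0=2 T1.R0=1 T2.R0=1
T0.R0=2 T1.R0=1 T2.R0=2
T0.R0=2 T1.R0=2 T2.R0=1
T0.R0=2 T1.R0=2 T2.R0=2

outcome vector order: (T0.R0,T1.R0,T2.R0)
|TSO outcomes| = 8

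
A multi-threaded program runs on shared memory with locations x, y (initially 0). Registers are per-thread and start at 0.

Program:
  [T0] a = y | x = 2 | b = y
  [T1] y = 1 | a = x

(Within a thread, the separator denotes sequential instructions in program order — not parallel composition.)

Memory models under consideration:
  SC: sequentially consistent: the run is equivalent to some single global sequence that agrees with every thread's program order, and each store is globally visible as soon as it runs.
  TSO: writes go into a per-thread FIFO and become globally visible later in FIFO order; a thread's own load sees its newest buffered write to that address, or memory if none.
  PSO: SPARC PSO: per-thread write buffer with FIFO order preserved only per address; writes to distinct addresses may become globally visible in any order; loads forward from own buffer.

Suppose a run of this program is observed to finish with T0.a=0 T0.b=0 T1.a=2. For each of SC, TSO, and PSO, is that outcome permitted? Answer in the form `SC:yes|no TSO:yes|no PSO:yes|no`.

outcome vector order: (T0.a,T0.b,T1.a)
[SC] allowed = {0/0/2; 0/1/0; 0/1/2; 1/1/0; 1/1/2}
[TSO] allowed = {0/0/0; 0/0/2; 0/1/0; 0/1/2; 1/1/0; 1/1/2}
[PSO] allowed = {0/0/0; 0/0/2; 0/1/0; 0/1/2; 1/1/0; 1/1/2}
target 0/0/2 ∈ {SC,TSO,PSO}

SC:yes TSO:yes PSO:yes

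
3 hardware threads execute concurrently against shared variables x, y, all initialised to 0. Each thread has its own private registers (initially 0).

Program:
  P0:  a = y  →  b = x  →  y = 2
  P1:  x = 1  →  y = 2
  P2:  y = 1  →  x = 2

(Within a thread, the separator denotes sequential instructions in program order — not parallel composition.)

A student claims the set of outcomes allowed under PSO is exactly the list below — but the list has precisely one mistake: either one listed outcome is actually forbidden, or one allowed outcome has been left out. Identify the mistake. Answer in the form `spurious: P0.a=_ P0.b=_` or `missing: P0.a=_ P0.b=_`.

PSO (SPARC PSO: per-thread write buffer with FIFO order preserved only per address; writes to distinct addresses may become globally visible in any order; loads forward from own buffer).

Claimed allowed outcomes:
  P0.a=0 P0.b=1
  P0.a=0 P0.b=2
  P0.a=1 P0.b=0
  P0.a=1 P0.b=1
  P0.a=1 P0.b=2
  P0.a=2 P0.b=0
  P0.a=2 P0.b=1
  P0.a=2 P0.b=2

outcome vector order: (P0.a,P0.b)
under PSO → 0/0 0/1 0/2 1/0 1/1 1/2 2/0 2/1 2/2
PSO∖claimed = {0/0}

missing: P0.a=0 P0.b=0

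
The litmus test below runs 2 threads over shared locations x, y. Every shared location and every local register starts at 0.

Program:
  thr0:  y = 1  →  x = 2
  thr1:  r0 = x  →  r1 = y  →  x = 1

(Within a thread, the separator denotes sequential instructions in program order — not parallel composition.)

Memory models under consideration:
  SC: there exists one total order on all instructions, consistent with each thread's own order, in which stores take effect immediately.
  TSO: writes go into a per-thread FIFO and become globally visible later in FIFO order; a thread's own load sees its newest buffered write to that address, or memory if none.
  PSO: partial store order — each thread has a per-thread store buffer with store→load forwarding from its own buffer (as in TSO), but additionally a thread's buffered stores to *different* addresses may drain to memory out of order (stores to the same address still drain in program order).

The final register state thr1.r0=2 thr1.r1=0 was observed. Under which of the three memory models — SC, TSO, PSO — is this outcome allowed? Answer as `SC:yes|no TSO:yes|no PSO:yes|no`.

SC:no TSO:no PSO:yes

outcome vector order: (thr1.r0,thr1.r1)
[SC] allowed = {00, 01, 21}
[TSO] allowed = {00, 01, 21}
[PSO] allowed = {00, 01, 20, 21}
target 20 ∈ {PSO}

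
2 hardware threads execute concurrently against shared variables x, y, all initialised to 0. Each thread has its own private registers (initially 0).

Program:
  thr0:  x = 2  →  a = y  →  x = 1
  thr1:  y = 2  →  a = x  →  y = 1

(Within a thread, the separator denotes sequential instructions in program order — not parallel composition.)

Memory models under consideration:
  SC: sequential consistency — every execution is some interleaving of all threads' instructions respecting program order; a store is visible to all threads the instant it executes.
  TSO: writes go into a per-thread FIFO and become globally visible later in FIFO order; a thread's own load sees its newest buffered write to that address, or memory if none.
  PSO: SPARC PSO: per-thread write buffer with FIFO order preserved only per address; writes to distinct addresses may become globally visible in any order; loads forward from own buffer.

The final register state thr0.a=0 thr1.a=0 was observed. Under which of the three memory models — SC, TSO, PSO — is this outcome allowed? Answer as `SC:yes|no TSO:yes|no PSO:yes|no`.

outcome vector order: (thr0.a,thr1.a)
SC (7): 0/1; 0/2; 1/0; 1/2; 2/0; 2/1; 2/2
TSO (8): 0/0; 0/1; 0/2; 1/0; 1/2; 2/0; 2/1; 2/2
PSO (8): 0/0; 0/1; 0/2; 1/0; 1/2; 2/0; 2/1; 2/2
target 0/0 ∈ {TSO,PSO}

SC:no TSO:yes PSO:yes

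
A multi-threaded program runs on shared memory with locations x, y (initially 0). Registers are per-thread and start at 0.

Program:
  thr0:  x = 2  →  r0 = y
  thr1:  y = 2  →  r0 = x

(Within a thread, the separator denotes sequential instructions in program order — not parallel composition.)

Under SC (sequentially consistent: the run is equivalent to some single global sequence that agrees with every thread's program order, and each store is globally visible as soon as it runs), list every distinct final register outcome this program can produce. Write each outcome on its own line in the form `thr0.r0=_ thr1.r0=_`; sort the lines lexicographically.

outcome vector order: (thr0.r0,thr1.r0)
|SC outcomes| = 3

thr0.r0=0 thr1.r0=2
thr0.r0=2 thr1.r0=0
thr0.r0=2 thr1.r0=2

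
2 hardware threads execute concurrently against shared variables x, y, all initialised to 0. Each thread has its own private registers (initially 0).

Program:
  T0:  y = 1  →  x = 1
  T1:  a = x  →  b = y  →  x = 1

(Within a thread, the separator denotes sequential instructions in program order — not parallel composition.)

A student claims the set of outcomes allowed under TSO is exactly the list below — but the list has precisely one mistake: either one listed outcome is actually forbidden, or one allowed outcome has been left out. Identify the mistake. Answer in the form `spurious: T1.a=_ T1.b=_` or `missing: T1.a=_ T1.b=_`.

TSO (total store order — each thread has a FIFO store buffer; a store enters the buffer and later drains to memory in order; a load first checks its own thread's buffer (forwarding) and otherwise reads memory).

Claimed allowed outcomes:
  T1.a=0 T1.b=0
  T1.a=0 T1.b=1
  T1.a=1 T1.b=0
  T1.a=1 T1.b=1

spurious: T1.a=1 T1.b=0

outcome vector order: (T1.a,T1.b)
TSO (3): 00 01 11
claimed∖TSO = {10}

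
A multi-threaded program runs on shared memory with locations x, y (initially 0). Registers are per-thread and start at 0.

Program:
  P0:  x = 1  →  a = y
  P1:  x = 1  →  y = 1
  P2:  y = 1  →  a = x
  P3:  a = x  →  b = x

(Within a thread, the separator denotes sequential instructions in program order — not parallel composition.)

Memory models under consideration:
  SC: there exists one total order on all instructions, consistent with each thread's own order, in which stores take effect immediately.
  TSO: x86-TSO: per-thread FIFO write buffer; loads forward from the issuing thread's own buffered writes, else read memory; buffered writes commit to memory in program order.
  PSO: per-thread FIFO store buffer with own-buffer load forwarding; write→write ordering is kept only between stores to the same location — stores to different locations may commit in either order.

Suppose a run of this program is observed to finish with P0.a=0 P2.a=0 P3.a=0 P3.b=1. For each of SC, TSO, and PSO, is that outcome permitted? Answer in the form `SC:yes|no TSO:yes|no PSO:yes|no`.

SC:no TSO:yes PSO:yes

outcome vector order: (P0.a,P2.a,P3.a,P3.b)
SC: 9 outcomes — {(0,1,0,0) (0,1,0,1) (0,1,1,1) (1,0,0,0) (1,0,0,1) (1,0,1,1) (1,1,0,0) (1,1,0,1) (1,1,1,1)}
TSO: 12 outcomes — {(0,0,0,0) (0,0,0,1) (0,0,1,1) (0,1,0,0) (0,1,0,1) (0,1,1,1) (1,0,0,0) (1,0,0,1) (1,0,1,1) (1,1,0,0) (1,1,0,1) (1,1,1,1)}
PSO: 12 outcomes — {(0,0,0,0) (0,0,0,1) (0,0,1,1) (0,1,0,0) (0,1,0,1) (0,1,1,1) (1,0,0,0) (1,0,0,1) (1,0,1,1) (1,1,0,0) (1,1,0,1) (1,1,1,1)}
target (0,0,0,1) ∈ {TSO,PSO}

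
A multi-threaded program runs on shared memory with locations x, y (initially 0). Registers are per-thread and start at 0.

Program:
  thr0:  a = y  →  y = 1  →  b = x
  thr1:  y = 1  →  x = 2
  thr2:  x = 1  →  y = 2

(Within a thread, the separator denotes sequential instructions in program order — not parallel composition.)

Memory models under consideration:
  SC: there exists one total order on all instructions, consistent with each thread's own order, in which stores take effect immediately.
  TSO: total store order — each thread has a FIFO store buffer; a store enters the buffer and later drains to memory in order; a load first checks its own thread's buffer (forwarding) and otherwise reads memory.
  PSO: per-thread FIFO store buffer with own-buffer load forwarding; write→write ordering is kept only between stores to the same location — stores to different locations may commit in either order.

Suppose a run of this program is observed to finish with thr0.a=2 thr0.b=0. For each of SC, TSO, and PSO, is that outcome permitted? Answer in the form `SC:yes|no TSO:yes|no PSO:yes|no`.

outcome vector order: (thr0.a,thr0.b)
SC: 8 outcomes — {0/0; 0/1; 0/2; 1/0; 1/1; 1/2; 2/1; 2/2}
TSO: 8 outcomes — {0/0; 0/1; 0/2; 1/0; 1/1; 1/2; 2/1; 2/2}
PSO: 9 outcomes — {0/0; 0/1; 0/2; 1/0; 1/1; 1/2; 2/0; 2/1; 2/2}
target 2/0 ∈ {PSO}

SC:no TSO:no PSO:yes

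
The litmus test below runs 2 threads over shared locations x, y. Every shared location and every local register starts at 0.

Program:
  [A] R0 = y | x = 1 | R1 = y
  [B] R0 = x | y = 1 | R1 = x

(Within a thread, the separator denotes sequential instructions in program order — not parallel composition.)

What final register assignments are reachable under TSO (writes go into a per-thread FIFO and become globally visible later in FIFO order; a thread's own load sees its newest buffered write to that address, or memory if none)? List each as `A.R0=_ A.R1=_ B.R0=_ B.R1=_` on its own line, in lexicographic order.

outcome vector order: (A.R0,A.R1,B.R0,B.R1)
|TSO outcomes| = 8

A.R0=0 A.R1=0 B.R0=0 B.R1=0
A.R0=0 A.R1=0 B.R0=0 B.R1=1
A.R0=0 A.R1=0 B.R0=1 B.R1=1
A.R0=0 A.R1=1 B.R0=0 B.R1=0
A.R0=0 A.R1=1 B.R0=0 B.R1=1
A.R0=0 A.R1=1 B.R0=1 B.R1=1
A.R0=1 A.R1=1 B.R0=0 B.R1=0
A.R0=1 A.R1=1 B.R0=0 B.R1=1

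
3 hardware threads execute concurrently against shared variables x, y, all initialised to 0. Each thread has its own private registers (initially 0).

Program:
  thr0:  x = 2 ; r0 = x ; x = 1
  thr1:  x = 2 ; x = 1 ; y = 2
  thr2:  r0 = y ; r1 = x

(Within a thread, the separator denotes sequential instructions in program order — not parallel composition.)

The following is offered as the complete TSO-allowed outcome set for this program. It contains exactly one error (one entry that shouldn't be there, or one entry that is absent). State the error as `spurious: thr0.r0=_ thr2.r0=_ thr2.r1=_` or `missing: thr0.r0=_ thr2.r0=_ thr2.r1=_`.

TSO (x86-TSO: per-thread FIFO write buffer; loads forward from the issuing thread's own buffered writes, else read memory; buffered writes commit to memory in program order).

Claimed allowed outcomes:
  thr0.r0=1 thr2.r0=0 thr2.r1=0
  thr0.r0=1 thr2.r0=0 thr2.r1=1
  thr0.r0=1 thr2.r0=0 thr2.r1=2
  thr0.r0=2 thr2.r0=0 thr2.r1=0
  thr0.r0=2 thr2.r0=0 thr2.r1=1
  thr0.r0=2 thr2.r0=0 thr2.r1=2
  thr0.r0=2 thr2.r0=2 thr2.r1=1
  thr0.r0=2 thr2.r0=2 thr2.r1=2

outcome vector order: (thr0.r0,thr2.r0,thr2.r1)
TSO: 9 outcomes — {1/0/0 1/0/1 1/0/2 1/2/1 2/0/0 2/0/1 2/0/2 2/2/1 2/2/2}
TSO∖claimed = {1/2/1}

missing: thr0.r0=1 thr2.r0=2 thr2.r1=1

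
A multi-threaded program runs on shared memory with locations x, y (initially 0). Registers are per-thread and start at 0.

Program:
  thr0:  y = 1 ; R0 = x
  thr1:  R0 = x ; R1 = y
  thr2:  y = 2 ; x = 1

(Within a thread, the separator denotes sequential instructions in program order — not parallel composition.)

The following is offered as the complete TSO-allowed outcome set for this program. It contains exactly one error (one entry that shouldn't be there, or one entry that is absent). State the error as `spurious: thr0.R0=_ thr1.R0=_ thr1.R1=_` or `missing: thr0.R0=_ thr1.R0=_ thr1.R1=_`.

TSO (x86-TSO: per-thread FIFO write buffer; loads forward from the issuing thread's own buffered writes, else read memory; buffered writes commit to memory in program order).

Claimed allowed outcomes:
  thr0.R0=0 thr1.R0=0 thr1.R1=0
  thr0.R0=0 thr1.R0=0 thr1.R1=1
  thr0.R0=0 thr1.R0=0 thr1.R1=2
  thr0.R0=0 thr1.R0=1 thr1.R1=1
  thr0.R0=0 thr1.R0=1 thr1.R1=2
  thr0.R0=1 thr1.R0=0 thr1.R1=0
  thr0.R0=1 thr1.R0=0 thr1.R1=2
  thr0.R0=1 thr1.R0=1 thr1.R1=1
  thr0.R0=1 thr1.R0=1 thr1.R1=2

outcome vector order: (thr0.R0,thr1.R0,thr1.R1)
[TSO] allowed = {0/0/0; 0/0/1; 0/0/2; 0/1/1; 0/1/2; 1/0/0; 1/0/1; 1/0/2; 1/1/1; 1/1/2}
TSO∖claimed = {1/0/1}

missing: thr0.R0=1 thr1.R0=0 thr1.R1=1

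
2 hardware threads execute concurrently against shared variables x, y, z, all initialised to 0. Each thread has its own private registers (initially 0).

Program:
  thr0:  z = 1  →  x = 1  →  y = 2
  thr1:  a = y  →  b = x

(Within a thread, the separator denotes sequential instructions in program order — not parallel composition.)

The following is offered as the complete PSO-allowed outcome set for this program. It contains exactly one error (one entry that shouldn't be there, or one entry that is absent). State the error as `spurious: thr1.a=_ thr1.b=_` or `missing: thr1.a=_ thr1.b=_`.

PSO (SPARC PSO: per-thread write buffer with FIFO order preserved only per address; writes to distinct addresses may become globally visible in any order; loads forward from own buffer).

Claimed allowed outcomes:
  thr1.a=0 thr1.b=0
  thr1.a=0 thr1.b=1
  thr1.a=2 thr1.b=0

missing: thr1.a=2 thr1.b=1

outcome vector order: (thr1.a,thr1.b)
[PSO] allowed = {0/0; 0/1; 2/0; 2/1}
PSO∖claimed = {2/1}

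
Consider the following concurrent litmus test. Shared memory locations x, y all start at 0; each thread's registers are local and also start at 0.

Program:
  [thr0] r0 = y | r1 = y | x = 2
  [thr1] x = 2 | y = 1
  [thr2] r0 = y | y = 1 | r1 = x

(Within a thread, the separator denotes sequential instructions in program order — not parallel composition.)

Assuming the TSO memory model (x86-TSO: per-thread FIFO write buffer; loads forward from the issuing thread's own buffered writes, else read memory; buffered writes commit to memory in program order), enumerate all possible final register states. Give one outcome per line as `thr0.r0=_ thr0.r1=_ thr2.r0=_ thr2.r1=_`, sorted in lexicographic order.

outcome vector order: (thr0.r0,thr0.r1,thr2.r0,thr2.r1)
|TSO outcomes| = 9

thr0.r0=0 thr0.r1=0 thr2.r0=0 thr2.r1=0
thr0.r0=0 thr0.r1=0 thr2.r0=0 thr2.r1=2
thr0.r0=0 thr0.r1=0 thr2.r0=1 thr2.r1=2
thr0.r0=0 thr0.r1=1 thr2.r0=0 thr2.r1=0
thr0.r0=0 thr0.r1=1 thr2.r0=0 thr2.r1=2
thr0.r0=0 thr0.r1=1 thr2.r0=1 thr2.r1=2
thr0.r0=1 thr0.r1=1 thr2.r0=0 thr2.r1=0
thr0.r0=1 thr0.r1=1 thr2.r0=0 thr2.r1=2
thr0.r0=1 thr0.r1=1 thr2.r0=1 thr2.r1=2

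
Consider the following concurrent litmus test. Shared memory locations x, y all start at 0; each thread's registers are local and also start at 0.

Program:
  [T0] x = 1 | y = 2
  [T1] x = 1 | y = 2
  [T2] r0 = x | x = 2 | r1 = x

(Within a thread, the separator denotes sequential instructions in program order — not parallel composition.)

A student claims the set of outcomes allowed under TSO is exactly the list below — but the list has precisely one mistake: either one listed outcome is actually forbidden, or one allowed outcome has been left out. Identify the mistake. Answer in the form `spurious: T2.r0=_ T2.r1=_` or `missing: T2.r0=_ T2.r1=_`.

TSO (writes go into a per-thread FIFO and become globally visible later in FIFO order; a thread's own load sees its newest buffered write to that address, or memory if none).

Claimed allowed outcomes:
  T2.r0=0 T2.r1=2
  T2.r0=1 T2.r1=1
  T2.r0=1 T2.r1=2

outcome vector order: (T2.r0,T2.r1)
under TSO → 01 02 11 12
TSO∖claimed = {01}

missing: T2.r0=0 T2.r1=1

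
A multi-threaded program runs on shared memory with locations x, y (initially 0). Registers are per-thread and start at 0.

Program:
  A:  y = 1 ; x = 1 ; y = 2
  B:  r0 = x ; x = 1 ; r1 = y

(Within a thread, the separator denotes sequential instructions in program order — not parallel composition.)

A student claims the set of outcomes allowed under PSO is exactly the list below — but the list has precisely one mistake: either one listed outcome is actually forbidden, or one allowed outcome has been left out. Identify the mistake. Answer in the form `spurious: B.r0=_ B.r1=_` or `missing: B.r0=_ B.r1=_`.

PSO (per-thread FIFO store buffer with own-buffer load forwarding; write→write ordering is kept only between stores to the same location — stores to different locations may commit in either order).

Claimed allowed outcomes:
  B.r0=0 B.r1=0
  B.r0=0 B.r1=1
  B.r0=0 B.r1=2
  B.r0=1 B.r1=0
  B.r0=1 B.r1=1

outcome vector order: (B.r0,B.r1)
PSO (6): 00; 01; 02; 10; 11; 12
PSO∖claimed = {12}

missing: B.r0=1 B.r1=2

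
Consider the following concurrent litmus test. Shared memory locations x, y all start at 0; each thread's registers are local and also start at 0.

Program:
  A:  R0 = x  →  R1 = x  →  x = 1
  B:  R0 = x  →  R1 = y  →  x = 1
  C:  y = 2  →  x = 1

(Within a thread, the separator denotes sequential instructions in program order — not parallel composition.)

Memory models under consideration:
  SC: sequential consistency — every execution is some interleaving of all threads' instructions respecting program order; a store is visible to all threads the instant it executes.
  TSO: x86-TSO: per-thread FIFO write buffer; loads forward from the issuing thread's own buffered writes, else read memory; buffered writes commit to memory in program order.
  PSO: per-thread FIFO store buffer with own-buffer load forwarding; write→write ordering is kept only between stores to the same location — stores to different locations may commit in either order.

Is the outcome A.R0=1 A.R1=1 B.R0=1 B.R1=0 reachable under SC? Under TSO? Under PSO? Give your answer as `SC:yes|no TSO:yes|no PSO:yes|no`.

outcome vector order: (A.R0,A.R1,B.R0,B.R1)
SC (10): <0 0 0 0>, <0 0 0 2>, <0 0 1 0>, <0 0 1 2>, <0 1 0 0>, <0 1 0 2>, <0 1 1 2>, <1 1 0 0>, <1 1 0 2>, <1 1 1 2>
TSO (10): <0 0 0 0>, <0 0 0 2>, <0 0 1 0>, <0 0 1 2>, <0 1 0 0>, <0 1 0 2>, <0 1 1 2>, <1 1 0 0>, <1 1 0 2>, <1 1 1 2>
PSO (12): <0 0 0 0>, <0 0 0 2>, <0 0 1 0>, <0 0 1 2>, <0 1 0 0>, <0 1 0 2>, <0 1 1 0>, <0 1 1 2>, <1 1 0 0>, <1 1 0 2>, <1 1 1 0>, <1 1 1 2>
target <1 1 1 0> ∈ {PSO}

SC:no TSO:no PSO:yes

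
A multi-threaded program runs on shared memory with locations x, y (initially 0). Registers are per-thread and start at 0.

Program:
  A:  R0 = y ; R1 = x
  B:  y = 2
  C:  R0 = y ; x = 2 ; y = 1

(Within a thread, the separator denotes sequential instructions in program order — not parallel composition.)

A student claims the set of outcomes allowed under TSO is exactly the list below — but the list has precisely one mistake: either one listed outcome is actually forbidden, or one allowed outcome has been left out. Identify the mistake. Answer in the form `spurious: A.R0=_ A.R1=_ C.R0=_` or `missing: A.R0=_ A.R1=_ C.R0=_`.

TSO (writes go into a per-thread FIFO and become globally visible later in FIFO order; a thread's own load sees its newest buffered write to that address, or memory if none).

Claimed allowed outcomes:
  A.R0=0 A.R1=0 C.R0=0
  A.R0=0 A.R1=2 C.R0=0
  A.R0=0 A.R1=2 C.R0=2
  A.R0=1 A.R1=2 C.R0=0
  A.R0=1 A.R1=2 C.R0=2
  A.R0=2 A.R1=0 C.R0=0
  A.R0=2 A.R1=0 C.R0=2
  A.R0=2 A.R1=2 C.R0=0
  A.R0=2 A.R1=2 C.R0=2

outcome vector order: (A.R0,A.R1,C.R0)
TSO: 10 outcomes — {(0,0,0); (0,0,2); (0,2,0); (0,2,2); (1,2,0); (1,2,2); (2,0,0); (2,0,2); (2,2,0); (2,2,2)}
TSO∖claimed = {(0,0,2)}

missing: A.R0=0 A.R1=0 C.R0=2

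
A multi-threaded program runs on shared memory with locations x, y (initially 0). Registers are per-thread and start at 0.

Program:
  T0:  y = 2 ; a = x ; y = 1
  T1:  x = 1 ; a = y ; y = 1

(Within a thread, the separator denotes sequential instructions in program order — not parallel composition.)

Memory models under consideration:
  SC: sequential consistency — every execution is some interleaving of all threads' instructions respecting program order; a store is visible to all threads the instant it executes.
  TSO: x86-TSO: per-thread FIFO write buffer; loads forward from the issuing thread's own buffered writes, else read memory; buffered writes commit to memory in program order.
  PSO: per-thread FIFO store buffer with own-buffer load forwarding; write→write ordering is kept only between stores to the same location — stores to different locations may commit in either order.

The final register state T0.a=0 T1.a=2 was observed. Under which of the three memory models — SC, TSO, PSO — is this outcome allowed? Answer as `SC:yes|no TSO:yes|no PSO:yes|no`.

outcome vector order: (T0.a,T1.a)
under SC → (0,1); (0,2); (1,0); (1,1); (1,2)
under TSO → (0,0); (0,1); (0,2); (1,0); (1,1); (1,2)
under PSO → (0,0); (0,1); (0,2); (1,0); (1,1); (1,2)
target (0,2) ∈ {SC,TSO,PSO}

SC:yes TSO:yes PSO:yes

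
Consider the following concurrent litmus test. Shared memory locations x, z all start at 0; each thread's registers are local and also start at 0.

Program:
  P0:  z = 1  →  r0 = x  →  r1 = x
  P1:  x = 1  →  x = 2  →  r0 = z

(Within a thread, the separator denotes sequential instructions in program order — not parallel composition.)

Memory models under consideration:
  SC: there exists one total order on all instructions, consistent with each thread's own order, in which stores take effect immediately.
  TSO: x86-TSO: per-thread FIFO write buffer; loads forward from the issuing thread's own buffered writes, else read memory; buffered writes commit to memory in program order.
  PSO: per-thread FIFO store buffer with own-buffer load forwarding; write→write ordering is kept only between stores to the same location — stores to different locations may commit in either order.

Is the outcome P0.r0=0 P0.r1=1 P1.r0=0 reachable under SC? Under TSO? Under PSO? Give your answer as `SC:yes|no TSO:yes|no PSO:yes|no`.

SC:no TSO:yes PSO:yes

outcome vector order: (P0.r0,P0.r1,P1.r0)
[SC] allowed = {<0 0 1>, <0 1 1>, <0 2 1>, <1 1 1>, <1 2 1>, <2 2 0>, <2 2 1>}
[TSO] allowed = {<0 0 0>, <0 0 1>, <0 1 0>, <0 1 1>, <0 2 0>, <0 2 1>, <1 1 0>, <1 1 1>, <1 2 0>, <1 2 1>, <2 2 0>, <2 2 1>}
[PSO] allowed = {<0 0 0>, <0 0 1>, <0 1 0>, <0 1 1>, <0 2 0>, <0 2 1>, <1 1 0>, <1 1 1>, <1 2 0>, <1 2 1>, <2 2 0>, <2 2 1>}
target <0 1 0> ∈ {TSO,PSO}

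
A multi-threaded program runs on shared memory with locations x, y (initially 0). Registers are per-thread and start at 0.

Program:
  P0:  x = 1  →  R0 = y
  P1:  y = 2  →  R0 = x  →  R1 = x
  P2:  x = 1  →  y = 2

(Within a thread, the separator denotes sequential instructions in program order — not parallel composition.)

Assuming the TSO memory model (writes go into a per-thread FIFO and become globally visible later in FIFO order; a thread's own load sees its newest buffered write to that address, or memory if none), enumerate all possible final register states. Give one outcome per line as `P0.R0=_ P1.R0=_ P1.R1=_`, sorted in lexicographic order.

outcome vector order: (P0.R0,P1.R0,P1.R1)
|TSO outcomes| = 6

P0.R0=0 P1.R0=0 P1.R1=0
P0.R0=0 P1.R0=0 P1.R1=1
P0.R0=0 P1.R0=1 P1.R1=1
P0.R0=2 P1.R0=0 P1.R1=0
P0.R0=2 P1.R0=0 P1.R1=1
P0.R0=2 P1.R0=1 P1.R1=1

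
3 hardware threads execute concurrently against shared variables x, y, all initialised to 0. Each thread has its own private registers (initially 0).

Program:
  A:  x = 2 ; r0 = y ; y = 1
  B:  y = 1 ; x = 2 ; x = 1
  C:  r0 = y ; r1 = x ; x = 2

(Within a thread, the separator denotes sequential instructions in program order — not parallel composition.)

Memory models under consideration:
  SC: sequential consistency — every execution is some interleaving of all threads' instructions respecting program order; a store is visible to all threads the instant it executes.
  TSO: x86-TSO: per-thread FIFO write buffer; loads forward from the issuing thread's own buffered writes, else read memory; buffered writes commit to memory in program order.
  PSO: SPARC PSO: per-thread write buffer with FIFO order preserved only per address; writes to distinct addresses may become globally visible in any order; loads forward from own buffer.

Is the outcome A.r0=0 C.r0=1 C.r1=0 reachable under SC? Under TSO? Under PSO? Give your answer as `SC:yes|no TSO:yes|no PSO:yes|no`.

outcome vector order: (A.r0,C.r0,C.r1)
SC: 11 outcomes — {(0,0,0); (0,0,1); (0,0,2); (0,1,1); (0,1,2); (1,0,0); (1,0,1); (1,0,2); (1,1,0); (1,1,1); (1,1,2)}
TSO: 12 outcomes — {(0,0,0); (0,0,1); (0,0,2); (0,1,0); (0,1,1); (0,1,2); (1,0,0); (1,0,1); (1,0,2); (1,1,0); (1,1,1); (1,1,2)}
PSO: 12 outcomes — {(0,0,0); (0,0,1); (0,0,2); (0,1,0); (0,1,1); (0,1,2); (1,0,0); (1,0,1); (1,0,2); (1,1,0); (1,1,1); (1,1,2)}
target (0,1,0) ∈ {TSO,PSO}

SC:no TSO:yes PSO:yes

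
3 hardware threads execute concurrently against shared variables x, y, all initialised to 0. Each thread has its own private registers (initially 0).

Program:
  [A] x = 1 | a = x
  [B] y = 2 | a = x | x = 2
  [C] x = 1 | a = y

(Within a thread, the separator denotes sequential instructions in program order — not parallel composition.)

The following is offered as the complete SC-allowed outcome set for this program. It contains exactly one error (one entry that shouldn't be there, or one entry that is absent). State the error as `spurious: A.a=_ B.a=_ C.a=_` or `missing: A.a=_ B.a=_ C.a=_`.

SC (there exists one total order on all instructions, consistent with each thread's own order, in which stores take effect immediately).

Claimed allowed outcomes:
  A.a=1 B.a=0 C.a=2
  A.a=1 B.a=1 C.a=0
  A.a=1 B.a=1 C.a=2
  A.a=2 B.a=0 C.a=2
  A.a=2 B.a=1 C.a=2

outcome vector order: (A.a,B.a,C.a)
SC (6): (1,0,2), (1,1,0), (1,1,2), (2,0,2), (2,1,0), (2,1,2)
SC∖claimed = {(2,1,0)}

missing: A.a=2 B.a=1 C.a=0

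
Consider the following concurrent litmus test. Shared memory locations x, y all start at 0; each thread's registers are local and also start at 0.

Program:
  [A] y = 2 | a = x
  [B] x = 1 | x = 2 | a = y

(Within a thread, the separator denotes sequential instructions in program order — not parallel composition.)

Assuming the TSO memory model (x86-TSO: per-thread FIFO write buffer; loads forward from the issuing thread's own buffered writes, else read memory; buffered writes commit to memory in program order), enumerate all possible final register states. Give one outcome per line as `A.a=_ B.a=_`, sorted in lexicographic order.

A.a=0 B.a=0
A.a=0 B.a=2
A.a=1 B.a=0
A.a=1 B.a=2
A.a=2 B.a=0
A.a=2 B.a=2

outcome vector order: (A.a,B.a)
|TSO outcomes| = 6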